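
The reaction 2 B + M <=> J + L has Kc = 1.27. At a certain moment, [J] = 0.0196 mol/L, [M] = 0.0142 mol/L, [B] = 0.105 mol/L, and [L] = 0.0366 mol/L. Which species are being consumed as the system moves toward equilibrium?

J, L (products)

Qc = [J]·[L] / ([B]²·[M]) = (0.0196)·(0.0366) / ((0.105)²·(0.0142)) = 4.58
Qc = 4.58 > Kc = 1.27: net reverse reaction.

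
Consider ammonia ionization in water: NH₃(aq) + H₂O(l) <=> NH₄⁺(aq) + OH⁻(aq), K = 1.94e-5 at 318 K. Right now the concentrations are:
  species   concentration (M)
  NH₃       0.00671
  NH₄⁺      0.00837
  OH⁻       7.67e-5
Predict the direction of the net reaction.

toward reactants

(H₂O is a pure liquid — omitted from Q.)
Q = [NH₄⁺]·[OH⁻] / [NH₃] = (0.00837)·(7.67e-5) / (0.00671) = 9.57e-5
Q = 9.57e-5 > K = 1.94e-5, so the reverse reaction proceeds.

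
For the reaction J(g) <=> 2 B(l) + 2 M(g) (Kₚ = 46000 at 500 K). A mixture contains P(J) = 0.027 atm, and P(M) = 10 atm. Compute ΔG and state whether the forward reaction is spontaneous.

ΔG = -10.5 kJ/mol; the forward reaction is spontaneous

(B is a pure liquid — omitted from Qₚ.)
Qₚ = P(M)² / P(J) = (10)² / (0.027) = 3700
ΔG = RT ln(Qₚ/Kₚ) = (8.314 J mol⁻¹ K⁻¹)(500 K) × ln(3700/46000)
   = (4.157 kJ/mol)(-2.520) = -10.5 kJ/mol
ΔG < 0, so the forward reaction is spontaneous (proceeds forward).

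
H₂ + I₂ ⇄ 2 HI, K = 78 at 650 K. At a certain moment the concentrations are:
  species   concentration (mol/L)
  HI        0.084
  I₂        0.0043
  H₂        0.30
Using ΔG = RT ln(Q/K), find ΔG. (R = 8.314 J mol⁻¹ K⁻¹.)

ΔG = -14.4 kJ/mol

Q = [HI]² / ([H₂]·[I₂]) = (0.084)² / ((0.30)·(0.0043)) = 5.47
ΔG = RT ln(Q/K) = (8.314 J mol⁻¹ K⁻¹)(650 K) × ln(5.47/78)
   = (5.404 kJ/mol)(-2.657) = -14.4 kJ/mol
ΔG < 0, so the forward reaction is spontaneous (proceeds forward).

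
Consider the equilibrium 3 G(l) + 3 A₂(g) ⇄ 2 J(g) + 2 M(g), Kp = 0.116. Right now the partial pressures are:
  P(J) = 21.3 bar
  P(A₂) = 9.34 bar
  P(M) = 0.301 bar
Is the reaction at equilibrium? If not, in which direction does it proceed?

toward products

(G is a pure liquid — omitted from Qp.)
Qp = P(J)²·P(M)² / P(A₂)³ = (21.3)²·(0.301)² / (9.34)³ = 0.0504
Qp = 0.0504 < Kp = 0.116, so the forward reaction proceeds.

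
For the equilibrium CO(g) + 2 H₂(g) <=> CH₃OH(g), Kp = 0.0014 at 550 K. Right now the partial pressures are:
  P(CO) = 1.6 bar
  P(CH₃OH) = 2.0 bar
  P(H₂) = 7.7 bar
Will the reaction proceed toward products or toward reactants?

Qp = P(CH₃OH) / (P(CO)·P(H₂)²) = (2.0) / ((1.6)·(7.7)²) = 0.021
Qp = 0.021 > Kp = 0.0014, so the reverse reaction proceeds.

in the reverse direction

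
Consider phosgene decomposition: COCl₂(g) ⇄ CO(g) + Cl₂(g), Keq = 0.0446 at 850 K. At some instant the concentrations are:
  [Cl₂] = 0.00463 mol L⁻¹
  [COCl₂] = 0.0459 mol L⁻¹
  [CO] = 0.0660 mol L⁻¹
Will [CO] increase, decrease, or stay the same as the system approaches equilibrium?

Q = [CO]·[Cl₂] / [COCl₂] = (0.0660)·(0.00463) / (0.0459) = 0.00666
Q = 0.00666 < Keq = 0.0446: net forward reaction.
CO is a product, so it increases.

increase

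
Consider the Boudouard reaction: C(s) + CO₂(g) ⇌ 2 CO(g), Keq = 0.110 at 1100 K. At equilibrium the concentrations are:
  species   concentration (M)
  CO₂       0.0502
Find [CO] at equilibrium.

[CO] = 0.0743 M

(C is a pure solid — omitted from Keq.)
At equilibrium, Keq = [CO]² / [CO₂] = 0.110.
([CO])² / (0.0502) = 0.110
[CO]² = 0.00552 ⇒ [CO] = 0.0743 M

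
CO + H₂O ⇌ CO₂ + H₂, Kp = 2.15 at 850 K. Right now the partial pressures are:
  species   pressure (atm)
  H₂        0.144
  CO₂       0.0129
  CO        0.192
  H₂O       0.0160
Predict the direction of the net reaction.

to the right

Qp = P(CO₂)·P(H₂) / (P(CO)·P(H₂O)) = (0.0129)·(0.144) / ((0.192)·(0.0160)) = 0.605
Qp = 0.605 < Kp = 2.15, so the forward reaction proceeds.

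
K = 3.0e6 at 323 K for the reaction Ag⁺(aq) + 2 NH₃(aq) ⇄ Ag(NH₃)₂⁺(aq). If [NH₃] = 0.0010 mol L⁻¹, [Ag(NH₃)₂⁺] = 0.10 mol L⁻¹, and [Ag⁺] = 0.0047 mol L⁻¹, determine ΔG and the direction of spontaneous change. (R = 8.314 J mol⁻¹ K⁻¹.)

Q = [Ag(NH₃)₂⁺] / ([Ag⁺]·[NH₃]²) = (0.10) / ((0.0047)·(0.0010)²) = 2.13e7
ΔG = RT ln(Q/K) = (8.314 J mol⁻¹ K⁻¹)(323 K) × ln(2.13e7/3.0e6)
   = (2.685 kJ/mol)(1.960) = 5.26 kJ/mol
ΔG > 0, so the forward reaction is non-spontaneous (proceeds in reverse).

ΔG = 5.26 kJ/mol; the forward reaction is non-spontaneous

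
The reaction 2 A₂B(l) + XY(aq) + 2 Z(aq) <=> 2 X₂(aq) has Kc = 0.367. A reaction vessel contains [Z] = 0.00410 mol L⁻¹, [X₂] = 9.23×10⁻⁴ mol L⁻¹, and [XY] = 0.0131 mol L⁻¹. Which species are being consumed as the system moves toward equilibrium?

X₂ (products)

(A₂B is a pure liquid — omitted from Qc.)
Qc = [X₂]² / ([XY]·[Z]²) = (9.23×10⁻⁴)² / ((0.0131)·(0.00410)²) = 3.87
Qc = 3.87 > Kc = 0.367: net reverse reaction.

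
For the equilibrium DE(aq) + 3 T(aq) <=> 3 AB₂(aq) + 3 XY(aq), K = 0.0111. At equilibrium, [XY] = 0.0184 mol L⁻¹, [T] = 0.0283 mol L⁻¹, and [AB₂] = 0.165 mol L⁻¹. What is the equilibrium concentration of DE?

[DE] = 0.111 mol L⁻¹

At equilibrium, K = [AB₂]³·[XY]³ / ([DE]·[T]³) = 0.0111.
(0.165)³·(0.0184)³ / (([DE])·(0.0283)³) = 0.0111
[DE] = 0.111 mol L⁻¹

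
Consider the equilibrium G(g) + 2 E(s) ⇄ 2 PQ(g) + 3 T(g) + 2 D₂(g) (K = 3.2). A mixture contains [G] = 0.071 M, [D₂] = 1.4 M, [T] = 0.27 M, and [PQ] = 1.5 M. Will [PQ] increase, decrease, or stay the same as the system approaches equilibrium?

(E is a pure solid — omitted from Q.)
Q = [PQ]²·[T]³·[D₂]² / [G] = (1.5)²·(0.27)³·(1.4)² / (0.071) = 1.2
Q = 1.2 < K = 3.2: net forward reaction.
PQ is a product, so it increases.

increase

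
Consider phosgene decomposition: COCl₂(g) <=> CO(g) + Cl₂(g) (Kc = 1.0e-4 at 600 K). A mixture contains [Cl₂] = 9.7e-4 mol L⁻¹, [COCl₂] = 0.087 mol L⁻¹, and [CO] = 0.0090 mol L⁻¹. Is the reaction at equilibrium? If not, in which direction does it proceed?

at equilibrium

Qc = [CO]·[Cl₂] / [COCl₂] = (0.0090)·(9.7e-4) / (0.087) = 1.0e-4
Qc = 1.0e-4 = Kc, so the system is already at equilibrium.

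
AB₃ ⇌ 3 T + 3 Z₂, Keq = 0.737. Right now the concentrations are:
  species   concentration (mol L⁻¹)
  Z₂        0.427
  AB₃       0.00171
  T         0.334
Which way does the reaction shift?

Q = [T]³·[Z₂]³ / [AB₃] = (0.334)³·(0.427)³ / (0.00171) = 1.70
Q = 1.70 > Keq = 0.737, so the reverse reaction proceeds.

reverse (toward reactants)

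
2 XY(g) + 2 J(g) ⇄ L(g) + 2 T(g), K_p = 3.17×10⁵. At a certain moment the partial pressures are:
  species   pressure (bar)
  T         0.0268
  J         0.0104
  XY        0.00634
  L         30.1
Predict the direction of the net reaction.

toward reactants

Q_p = P(L)·P(T)² / (P(XY)²·P(J)²) = (30.1)·(0.0268)² / ((0.00634)²·(0.0104)²) = 4.97×10⁶
Q_p = 4.97×10⁶ > K_p = 3.17×10⁵, so the reverse reaction proceeds.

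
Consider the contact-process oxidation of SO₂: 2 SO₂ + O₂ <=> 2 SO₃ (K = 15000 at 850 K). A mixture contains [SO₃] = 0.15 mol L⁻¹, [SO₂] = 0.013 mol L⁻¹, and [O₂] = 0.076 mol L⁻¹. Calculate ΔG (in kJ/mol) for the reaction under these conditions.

Q = [SO₃]² / ([SO₂]²·[O₂]) = (0.15)² / ((0.013)²·(0.076)) = 1750
ΔG = RT ln(Q/K) = (8.314 J mol⁻¹ K⁻¹)(850 K) × ln(1750/15000)
   = (7.067 kJ/mol)(-2.148) = -15.2 kJ/mol
ΔG < 0, so the forward reaction is spontaneous (proceeds forward).

ΔG = -15.2 kJ/mol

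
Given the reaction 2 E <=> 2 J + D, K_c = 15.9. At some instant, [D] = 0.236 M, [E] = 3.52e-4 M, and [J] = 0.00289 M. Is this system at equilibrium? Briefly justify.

Q_c = [J]²·[D] / [E]² = (0.00289)²·(0.236) / (3.52e-4)² = 15.9
Q_c = 15.9 = K_c; the system is at equilibrium.

yes, at equilibrium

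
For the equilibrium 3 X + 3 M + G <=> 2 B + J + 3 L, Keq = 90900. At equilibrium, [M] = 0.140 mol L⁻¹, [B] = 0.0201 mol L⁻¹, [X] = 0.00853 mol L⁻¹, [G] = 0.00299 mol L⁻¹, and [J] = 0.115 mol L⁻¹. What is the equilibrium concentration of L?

[L] = 0.215 mol L⁻¹

At equilibrium, Keq = [B]²·[J]·[L]³ / ([X]³·[M]³·[G]) = 90900.
(0.0201)²·(0.115)·([L])³ / ((0.00853)³·(0.140)³·(0.00299)) = 90900
[L]³ = 0.00996 ⇒ [L] = 0.215 mol L⁻¹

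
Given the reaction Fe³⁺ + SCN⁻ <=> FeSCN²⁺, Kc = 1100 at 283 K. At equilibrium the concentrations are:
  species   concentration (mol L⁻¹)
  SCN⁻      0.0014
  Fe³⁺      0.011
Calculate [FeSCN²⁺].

At equilibrium, Kc = [FeSCN²⁺] / ([Fe³⁺]·[SCN⁻]) = 1100.
([FeSCN²⁺]) / ((0.011)·(0.0014)) = 1100
[FeSCN²⁺] = 0.0169 = 0.017 mol L⁻¹

[FeSCN²⁺] = 0.017 mol L⁻¹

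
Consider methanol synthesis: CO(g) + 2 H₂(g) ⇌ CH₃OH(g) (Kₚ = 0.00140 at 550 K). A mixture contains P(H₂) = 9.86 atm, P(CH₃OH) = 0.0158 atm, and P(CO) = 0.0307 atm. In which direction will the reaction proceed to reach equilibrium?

Qₚ = P(CH₃OH) / (P(CO)·P(H₂)²) = (0.0158) / ((0.0307)·(9.86)²) = 0.00529
Qₚ = 0.00529 > Kₚ = 0.00140, so the reverse reaction proceeds.

to the left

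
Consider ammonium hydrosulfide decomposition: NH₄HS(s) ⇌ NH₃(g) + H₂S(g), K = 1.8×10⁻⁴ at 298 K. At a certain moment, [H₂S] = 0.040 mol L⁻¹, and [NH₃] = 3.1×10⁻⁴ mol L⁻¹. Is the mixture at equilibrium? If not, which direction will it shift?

no; Q < K, reaction proceeds forward

(NH₄HS is a pure solid — omitted from Q.)
Q = [NH₃]·[H₂S] = (3.1×10⁻⁴)·(0.040) = 1.2×10⁻⁵
Q = 1.2×10⁻⁵ < K = 1.8×10⁻⁴: net forward reaction.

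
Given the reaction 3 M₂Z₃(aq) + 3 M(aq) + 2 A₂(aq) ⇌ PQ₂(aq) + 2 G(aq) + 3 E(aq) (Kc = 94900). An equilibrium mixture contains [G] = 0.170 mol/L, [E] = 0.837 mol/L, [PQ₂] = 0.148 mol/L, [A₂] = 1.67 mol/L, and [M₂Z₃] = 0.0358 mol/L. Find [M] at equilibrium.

At equilibrium, Kc = [PQ₂]·[G]²·[E]³ / ([M₂Z₃]³·[M]³·[A₂]²) = 94900.
(0.148)·(0.170)²·(0.837)³ / ((0.0358)³·([M])³·(1.67)²) = 94900
[M]³ = 2.07×10⁻⁴ ⇒ [M] = 0.0591 mol/L

[M] = 0.0591 mol/L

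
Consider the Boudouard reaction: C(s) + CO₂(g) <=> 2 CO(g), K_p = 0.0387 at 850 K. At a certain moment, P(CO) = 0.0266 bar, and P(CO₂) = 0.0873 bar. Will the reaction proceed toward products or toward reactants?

forward (toward products)

(C is a pure solid — omitted from Q_p.)
Q_p = P(CO)² / P(CO₂) = (0.0266)² / (0.0873) = 0.00810
Q_p = 0.00810 < K_p = 0.0387, so the forward reaction proceeds.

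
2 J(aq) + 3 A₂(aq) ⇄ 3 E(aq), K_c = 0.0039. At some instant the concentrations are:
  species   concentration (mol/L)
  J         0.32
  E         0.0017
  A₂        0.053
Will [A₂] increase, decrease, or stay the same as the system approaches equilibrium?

decrease

Q_c = [E]³ / ([J]²·[A₂]³) = (0.0017)³ / ((0.32)²·(0.053)³) = 3.2e-4
Q_c = 3.2e-4 < K_c = 0.0039: net forward reaction.
A₂ is a reactant, so it decreases.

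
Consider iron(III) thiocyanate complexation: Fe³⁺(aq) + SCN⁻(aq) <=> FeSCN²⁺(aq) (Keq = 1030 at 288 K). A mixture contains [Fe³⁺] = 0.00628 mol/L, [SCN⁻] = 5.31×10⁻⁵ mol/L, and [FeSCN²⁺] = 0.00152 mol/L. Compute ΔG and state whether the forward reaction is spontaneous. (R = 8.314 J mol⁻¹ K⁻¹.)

ΔG = 3.56 kJ/mol; the forward reaction is non-spontaneous

Q = [FeSCN²⁺] / ([Fe³⁺]·[SCN⁻]) = (0.00152) / ((0.00628)·(5.31×10⁻⁵)) = 4560
ΔG = RT ln(Q/Keq) = (8.314 J mol⁻¹ K⁻¹)(288 K) × ln(4560/1030)
   = (2.394 kJ/mol)(1.488) = 3.56 kJ/mol
ΔG > 0, so the forward reaction is non-spontaneous (proceeds in reverse).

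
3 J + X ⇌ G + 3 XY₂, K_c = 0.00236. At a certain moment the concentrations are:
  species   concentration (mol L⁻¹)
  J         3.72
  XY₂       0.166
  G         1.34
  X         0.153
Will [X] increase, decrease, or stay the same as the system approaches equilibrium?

Q_c = [G]·[XY₂]³ / ([J]³·[X]) = (1.34)·(0.166)³ / ((3.72)³·(0.153)) = 7.78×10⁻⁴
Q_c = 7.78×10⁻⁴ < K_c = 0.00236: net forward reaction.
X is a reactant, so it decreases.

decrease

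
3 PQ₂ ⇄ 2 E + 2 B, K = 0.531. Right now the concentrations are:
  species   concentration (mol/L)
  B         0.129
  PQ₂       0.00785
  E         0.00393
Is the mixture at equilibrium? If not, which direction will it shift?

yes, at equilibrium

Q = [E]²·[B]² / [PQ₂]³ = (0.00393)²·(0.129)² / (0.00785)³ = 0.531
Q = 0.531 = K; the system is at equilibrium.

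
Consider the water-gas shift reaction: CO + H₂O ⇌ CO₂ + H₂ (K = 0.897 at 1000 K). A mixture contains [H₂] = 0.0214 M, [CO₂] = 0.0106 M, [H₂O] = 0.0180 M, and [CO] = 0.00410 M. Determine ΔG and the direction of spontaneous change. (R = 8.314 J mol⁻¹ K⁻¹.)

ΔG = 10.2 kJ/mol; the forward reaction is non-spontaneous

Q = [CO₂]·[H₂] / ([CO]·[H₂O]) = (0.0106)·(0.0214) / ((0.00410)·(0.0180)) = 3.07
ΔG = RT ln(Q/K) = (8.314 J mol⁻¹ K⁻¹)(1000 K) × ln(3.07/0.897)
   = (8.314 kJ/mol)(1.230) = 10.2 kJ/mol
ΔG > 0, so the forward reaction is non-spontaneous (proceeds in reverse).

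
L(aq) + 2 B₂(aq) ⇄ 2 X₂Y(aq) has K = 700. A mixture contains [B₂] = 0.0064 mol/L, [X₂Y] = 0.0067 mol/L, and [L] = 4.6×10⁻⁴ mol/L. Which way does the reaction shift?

to the left

Q = [X₂Y]² / ([L]·[B₂]²) = (0.0067)² / ((4.6×10⁻⁴)·(0.0064)²) = 2400
Q = 2400 > K = 700, so the reverse reaction proceeds.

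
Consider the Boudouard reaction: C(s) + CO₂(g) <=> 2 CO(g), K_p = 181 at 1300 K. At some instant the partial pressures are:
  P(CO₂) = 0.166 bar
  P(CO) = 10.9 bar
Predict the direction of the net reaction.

to the left

(C is a pure solid — omitted from Q_p.)
Q_p = P(CO)² / P(CO₂) = (10.9)² / (0.166) = 716
Q_p = 716 > K_p = 181, so the reverse reaction proceeds.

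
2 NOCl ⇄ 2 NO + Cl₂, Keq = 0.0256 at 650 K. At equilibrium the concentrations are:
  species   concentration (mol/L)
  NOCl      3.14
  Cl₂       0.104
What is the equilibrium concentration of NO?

At equilibrium, Keq = [NO]²·[Cl₂] / [NOCl]² = 0.0256.
([NO])²·(0.104) / (3.14)² = 0.0256
[NO]² = 2.43 ⇒ [NO] = 1.56 mol/L

[NO] = 1.56 mol/L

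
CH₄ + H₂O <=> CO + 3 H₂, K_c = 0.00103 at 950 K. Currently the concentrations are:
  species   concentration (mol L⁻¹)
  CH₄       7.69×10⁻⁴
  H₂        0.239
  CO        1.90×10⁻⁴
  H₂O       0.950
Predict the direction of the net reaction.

to the left

Q_c = [CO]·[H₂]³ / ([CH₄]·[H₂O]) = (1.90×10⁻⁴)·(0.239)³ / ((7.69×10⁻⁴)·(0.950)) = 0.00355
Q_c = 0.00355 > K_c = 0.00103, so the reverse reaction proceeds.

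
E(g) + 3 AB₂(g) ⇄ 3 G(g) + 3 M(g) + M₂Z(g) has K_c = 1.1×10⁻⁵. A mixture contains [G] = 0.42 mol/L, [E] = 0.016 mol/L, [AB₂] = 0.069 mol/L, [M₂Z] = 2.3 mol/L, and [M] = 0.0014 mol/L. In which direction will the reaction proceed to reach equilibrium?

in the reverse direction

Q_c = [G]³·[M]³·[M₂Z] / ([E]·[AB₂]³) = (0.42)³·(0.0014)³·(2.3) / ((0.016)·(0.069)³) = 8.9×10⁻⁵
Q_c = 8.9×10⁻⁵ > K_c = 1.1×10⁻⁵, so the reverse reaction proceeds.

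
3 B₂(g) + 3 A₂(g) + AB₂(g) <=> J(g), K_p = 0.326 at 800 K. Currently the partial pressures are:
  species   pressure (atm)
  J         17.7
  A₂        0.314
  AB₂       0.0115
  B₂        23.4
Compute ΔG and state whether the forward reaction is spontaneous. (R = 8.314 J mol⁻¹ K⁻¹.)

Q_p = P(J) / (P(B₂)³·P(A₂)³·P(AB₂)) = (17.7) / ((23.4)³·(0.314)³·(0.0115)) = 3.88
ΔG = RT ln(Q_p/K_p) = (8.314 J mol⁻¹ K⁻¹)(800 K) × ln(3.88/0.326)
   = (6.651 kJ/mol)(2.477) = 16.5 kJ/mol
ΔG > 0, so the forward reaction is non-spontaneous (proceeds in reverse).

ΔG = 16.5 kJ/mol; the forward reaction is non-spontaneous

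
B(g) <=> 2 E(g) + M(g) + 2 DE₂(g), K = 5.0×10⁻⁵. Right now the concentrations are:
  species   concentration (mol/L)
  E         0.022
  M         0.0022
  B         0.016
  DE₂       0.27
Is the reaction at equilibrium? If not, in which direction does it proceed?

to the right

Q = [E]²·[M]·[DE₂]² / [B] = (0.022)²·(0.0022)·(0.27)² / (0.016) = 4.9×10⁻⁶
Q = 4.9×10⁻⁶ < K = 5.0×10⁻⁵, so the forward reaction proceeds.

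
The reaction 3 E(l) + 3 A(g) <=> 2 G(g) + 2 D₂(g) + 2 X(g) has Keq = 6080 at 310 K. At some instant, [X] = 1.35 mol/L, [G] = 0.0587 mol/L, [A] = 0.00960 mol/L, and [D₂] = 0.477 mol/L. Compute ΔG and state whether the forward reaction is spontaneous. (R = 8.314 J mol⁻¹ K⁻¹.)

ΔG = -3.42 kJ/mol; the forward reaction is spontaneous

(E is a pure liquid — omitted from Q.)
Q = [G]²·[D₂]²·[X]² / [A]³ = (0.0587)²·(0.477)²·(1.35)² / (0.00960)³ = 1610
ΔG = RT ln(Q/Keq) = (8.314 J mol⁻¹ K⁻¹)(310 K) × ln(1610/6080)
   = (2.577 kJ/mol)(-1.329) = -3.42 kJ/mol
ΔG < 0, so the forward reaction is spontaneous (proceeds forward).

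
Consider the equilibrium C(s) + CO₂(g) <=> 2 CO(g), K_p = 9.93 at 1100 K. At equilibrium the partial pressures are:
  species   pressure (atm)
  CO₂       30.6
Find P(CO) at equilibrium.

P(CO) = 17.4 atm

(C is a pure solid — omitted from K_p.)
At equilibrium, K_p = P(CO)² / P(CO₂) = 9.93.
(P(CO))² / (30.6) = 9.93
P(CO)² = 304 ⇒ P(CO) = 17.4 atm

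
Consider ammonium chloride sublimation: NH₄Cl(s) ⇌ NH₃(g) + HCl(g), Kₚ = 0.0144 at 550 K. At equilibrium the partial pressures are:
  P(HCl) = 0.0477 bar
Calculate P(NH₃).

P(NH₃) = 0.302 bar

(NH₄Cl is a pure solid — omitted from Kₚ.)
At equilibrium, Kₚ = P(NH₃)·P(HCl) = 0.0144.
(P(NH₃))·(0.0477) = 0.0144
P(NH₃) = 0.302 bar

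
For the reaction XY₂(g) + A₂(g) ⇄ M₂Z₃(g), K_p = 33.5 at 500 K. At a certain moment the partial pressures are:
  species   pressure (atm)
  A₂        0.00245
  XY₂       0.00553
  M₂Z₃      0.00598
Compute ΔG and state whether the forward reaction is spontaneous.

ΔG = 10.7 kJ/mol; the forward reaction is non-spontaneous

Q_p = P(M₂Z₃) / (P(XY₂)·P(A₂)) = (0.00598) / ((0.00553)·(0.00245)) = 441
ΔG = RT ln(Q_p/K_p) = (8.314 J mol⁻¹ K⁻¹)(500 K) × ln(441/33.5)
   = (4.157 kJ/mol)(2.577) = 10.7 kJ/mol
ΔG > 0, so the forward reaction is non-spontaneous (proceeds in reverse).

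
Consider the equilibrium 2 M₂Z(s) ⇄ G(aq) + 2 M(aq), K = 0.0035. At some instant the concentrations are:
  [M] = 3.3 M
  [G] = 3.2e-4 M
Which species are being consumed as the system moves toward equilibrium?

none (at equilibrium)

(M₂Z is a pure solid — omitted from Q.)
Q = [G]·[M]² = (3.2e-4)·(3.3)² = 0.0035
Q = 0.0035 = K; the system is at equilibrium.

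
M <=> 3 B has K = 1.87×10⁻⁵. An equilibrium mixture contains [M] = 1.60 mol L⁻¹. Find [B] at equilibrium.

At equilibrium, K = [B]³ / [M] = 1.87×10⁻⁵.
([B])³ / (1.60) = 1.87×10⁻⁵
[B]³ = 2.99×10⁻⁵ ⇒ [B] = 0.0310 mol L⁻¹

[B] = 0.0310 mol L⁻¹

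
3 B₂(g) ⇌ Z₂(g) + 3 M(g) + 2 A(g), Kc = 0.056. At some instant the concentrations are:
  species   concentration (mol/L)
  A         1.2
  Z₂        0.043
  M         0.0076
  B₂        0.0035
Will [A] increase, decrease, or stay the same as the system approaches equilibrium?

decrease

Qc = [Z₂]·[M]³·[A]² / [B₂]³ = (0.043)·(0.0076)³·(1.2)² / (0.0035)³ = 0.63
Qc = 0.63 > Kc = 0.056: net reverse reaction.
A is a product, so it decreases.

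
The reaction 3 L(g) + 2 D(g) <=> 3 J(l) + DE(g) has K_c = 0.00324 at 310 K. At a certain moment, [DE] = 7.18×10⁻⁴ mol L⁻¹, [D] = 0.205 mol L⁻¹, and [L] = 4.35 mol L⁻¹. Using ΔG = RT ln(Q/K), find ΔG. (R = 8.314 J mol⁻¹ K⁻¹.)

ΔG = -7.08 kJ/mol

(J is a pure liquid — omitted from Q_c.)
Q_c = [DE] / ([L]³·[D]²) = (7.18×10⁻⁴) / ((4.35)³·(0.205)²) = 2.08×10⁻⁴
ΔG = RT ln(Q_c/K_c) = (8.314 J mol⁻¹ K⁻¹)(310 K) × ln(2.08×10⁻⁴/0.00324)
   = (2.577 kJ/mol)(-2.746) = -7.08 kJ/mol
ΔG < 0, so the forward reaction is spontaneous (proceeds forward).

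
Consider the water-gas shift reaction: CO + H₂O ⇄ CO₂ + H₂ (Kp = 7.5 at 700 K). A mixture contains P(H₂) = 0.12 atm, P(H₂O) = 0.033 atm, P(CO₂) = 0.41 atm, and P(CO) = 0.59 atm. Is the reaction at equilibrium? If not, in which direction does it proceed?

to the right

Qp = P(CO₂)·P(H₂) / (P(CO)·P(H₂O)) = (0.41)·(0.12) / ((0.59)·(0.033)) = 2.5
Qp = 2.5 < Kp = 7.5, so the forward reaction proceeds.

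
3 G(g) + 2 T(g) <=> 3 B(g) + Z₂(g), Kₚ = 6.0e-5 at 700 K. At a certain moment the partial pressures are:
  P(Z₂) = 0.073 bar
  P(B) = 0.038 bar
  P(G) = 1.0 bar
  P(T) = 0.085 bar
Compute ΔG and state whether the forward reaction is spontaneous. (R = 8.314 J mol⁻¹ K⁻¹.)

ΔG = 12.9 kJ/mol; the forward reaction is non-spontaneous

Qₚ = P(B)³·P(Z₂) / (P(G)³·P(T)²) = (0.038)³·(0.073) / ((1.0)³·(0.085)²) = 5.54e-4
ΔG = RT ln(Qₚ/Kₚ) = (8.314 J mol⁻¹ K⁻¹)(700 K) × ln(5.54e-4/6.0e-5)
   = (5.820 kJ/mol)(2.223) = 12.9 kJ/mol
ΔG > 0, so the forward reaction is non-spontaneous (proceeds in reverse).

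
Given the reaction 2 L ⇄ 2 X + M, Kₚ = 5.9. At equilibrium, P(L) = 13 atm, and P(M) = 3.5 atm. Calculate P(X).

P(X) = 17 atm

At equilibrium, Kₚ = P(X)²·P(M) / P(L)² = 5.9.
(P(X))²·(3.5) / (13)² = 5.9
P(X)² = 285 ⇒ P(X) = 17 atm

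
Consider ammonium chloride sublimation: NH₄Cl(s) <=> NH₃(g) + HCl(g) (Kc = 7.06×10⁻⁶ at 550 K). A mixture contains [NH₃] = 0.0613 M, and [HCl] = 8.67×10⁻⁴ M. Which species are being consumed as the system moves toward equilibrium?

(NH₄Cl is a pure solid — omitted from Qc.)
Qc = [NH₃]·[HCl] = (0.0613)·(8.67×10⁻⁴) = 5.31×10⁻⁵
Qc = 5.31×10⁻⁵ > Kc = 7.06×10⁻⁶: net reverse reaction.

NH₃, HCl (products)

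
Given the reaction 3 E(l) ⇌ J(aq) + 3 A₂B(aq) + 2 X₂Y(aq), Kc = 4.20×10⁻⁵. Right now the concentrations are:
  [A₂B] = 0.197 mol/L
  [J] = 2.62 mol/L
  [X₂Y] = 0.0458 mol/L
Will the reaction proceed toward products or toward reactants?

no net change (already at equilibrium)

(E is a pure liquid — omitted from Qc.)
Qc = [J]·[A₂B]³·[X₂Y]² = (2.62)·(0.197)³·(0.0458)² = 4.20×10⁻⁵
Qc = 4.20×10⁻⁵ = Kc, so the system is already at equilibrium.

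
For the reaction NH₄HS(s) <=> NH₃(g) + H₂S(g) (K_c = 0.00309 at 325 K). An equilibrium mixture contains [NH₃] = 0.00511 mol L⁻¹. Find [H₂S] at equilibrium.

(NH₄HS is a pure solid — omitted from K_c.)
At equilibrium, K_c = [NH₃]·[H₂S] = 0.00309.
(0.00511)·([H₂S]) = 0.00309
[H₂S] = 0.605 mol L⁻¹

[H₂S] = 0.605 mol L⁻¹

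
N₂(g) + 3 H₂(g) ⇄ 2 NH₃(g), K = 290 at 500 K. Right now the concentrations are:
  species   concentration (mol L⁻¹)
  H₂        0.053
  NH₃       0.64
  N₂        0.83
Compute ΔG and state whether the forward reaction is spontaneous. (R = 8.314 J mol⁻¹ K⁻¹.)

Q = [NH₃]² / ([N₂]·[H₂]³) = (0.64)² / ((0.83)·(0.053)³) = 3310
ΔG = RT ln(Q/K) = (8.314 J mol⁻¹ K⁻¹)(500 K) × ln(3310/290)
   = (4.157 kJ/mol)(2.435) = 10.1 kJ/mol
ΔG > 0, so the forward reaction is non-spontaneous (proceeds in reverse).

ΔG = 10.1 kJ/mol; the forward reaction is non-spontaneous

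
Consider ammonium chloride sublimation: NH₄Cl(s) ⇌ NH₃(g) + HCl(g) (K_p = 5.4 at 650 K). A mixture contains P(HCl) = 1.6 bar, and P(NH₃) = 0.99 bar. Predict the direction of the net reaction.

toward products

(NH₄Cl is a pure solid — omitted from Q_p.)
Q_p = P(NH₃)·P(HCl) = (0.99)·(1.6) = 1.6
Q_p = 1.6 < K_p = 5.4, so the forward reaction proceeds.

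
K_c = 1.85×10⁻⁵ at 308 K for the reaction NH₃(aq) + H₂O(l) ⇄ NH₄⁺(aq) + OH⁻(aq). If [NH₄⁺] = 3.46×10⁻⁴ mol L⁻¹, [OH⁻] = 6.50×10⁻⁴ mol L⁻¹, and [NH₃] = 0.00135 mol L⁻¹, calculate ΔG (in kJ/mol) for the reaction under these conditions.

ΔG = 5.63 kJ/mol

(H₂O is a pure liquid — omitted from Q_c.)
Q_c = [NH₄⁺]·[OH⁻] / [NH₃] = (3.46×10⁻⁴)·(6.50×10⁻⁴) / (0.00135) = 1.67×10⁻⁴
ΔG = RT ln(Q_c/K_c) = (8.314 J mol⁻¹ K⁻¹)(308 K) × ln(1.67×10⁻⁴/1.85×10⁻⁵)
   = (2.561 kJ/mol)(2.200) = 5.63 kJ/mol
ΔG > 0, so the forward reaction is non-spontaneous (proceeds in reverse).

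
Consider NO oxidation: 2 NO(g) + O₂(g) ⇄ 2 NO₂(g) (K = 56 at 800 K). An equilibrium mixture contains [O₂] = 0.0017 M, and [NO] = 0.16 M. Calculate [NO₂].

[NO₂] = 0.049 M

At equilibrium, K = [NO₂]² / ([NO]²·[O₂]) = 56.
([NO₂])² / ((0.16)²·(0.0017)) = 56
[NO₂]² = 0.00244 ⇒ [NO₂] = 0.049 M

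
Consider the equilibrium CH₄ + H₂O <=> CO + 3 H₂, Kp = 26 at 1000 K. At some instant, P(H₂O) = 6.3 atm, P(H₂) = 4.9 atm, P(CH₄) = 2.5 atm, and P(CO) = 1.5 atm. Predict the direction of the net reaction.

forward (toward products)

Qp = P(CO)·P(H₂)³ / (P(CH₄)·P(H₂O)) = (1.5)·(4.9)³ / ((2.5)·(6.3)) = 11
Qp = 11 < Kp = 26, so the forward reaction proceeds.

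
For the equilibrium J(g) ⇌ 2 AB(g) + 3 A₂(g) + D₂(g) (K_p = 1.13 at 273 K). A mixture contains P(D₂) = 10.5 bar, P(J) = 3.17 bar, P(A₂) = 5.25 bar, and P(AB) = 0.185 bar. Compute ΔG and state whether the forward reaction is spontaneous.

Q_p = P(AB)²·P(A₂)³·P(D₂) / P(J) = (0.185)²·(5.25)³·(10.5) / (3.17) = 16.4
ΔG = RT ln(Q_p/K_p) = (8.314 J mol⁻¹ K⁻¹)(273 K) × ln(16.4/1.13)
   = (2.270 kJ/mol)(2.675) = 6.07 kJ/mol
ΔG > 0, so the forward reaction is non-spontaneous (proceeds in reverse).

ΔG = 6.07 kJ/mol; the forward reaction is non-spontaneous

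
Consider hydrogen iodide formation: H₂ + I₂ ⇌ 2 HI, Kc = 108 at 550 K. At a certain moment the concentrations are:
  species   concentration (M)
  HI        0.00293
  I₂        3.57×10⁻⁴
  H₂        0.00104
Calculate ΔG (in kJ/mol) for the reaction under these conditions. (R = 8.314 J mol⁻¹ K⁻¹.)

Qc = [HI]² / ([H₂]·[I₂]) = (0.00293)² / ((0.00104)·(3.57×10⁻⁴)) = 23.1
ΔG = RT ln(Qc/Kc) = (8.314 J mol⁻¹ K⁻¹)(550 K) × ln(23.1/108)
   = (4.573 kJ/mol)(-1.542) = -7.05 kJ/mol
ΔG < 0, so the forward reaction is spontaneous (proceeds forward).

ΔG = -7.05 kJ/mol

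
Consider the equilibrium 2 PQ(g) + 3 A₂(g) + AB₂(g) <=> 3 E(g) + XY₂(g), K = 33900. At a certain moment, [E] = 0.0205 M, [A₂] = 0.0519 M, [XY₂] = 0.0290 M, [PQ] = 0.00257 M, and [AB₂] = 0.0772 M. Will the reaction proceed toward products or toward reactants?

forward (toward products)

Q = [E]³·[XY₂] / ([PQ]²·[A₂]³·[AB₂]) = (0.0205)³·(0.0290) / ((0.00257)²·(0.0519)³·(0.0772)) = 3500
Q = 3500 < K = 33900, so the forward reaction proceeds.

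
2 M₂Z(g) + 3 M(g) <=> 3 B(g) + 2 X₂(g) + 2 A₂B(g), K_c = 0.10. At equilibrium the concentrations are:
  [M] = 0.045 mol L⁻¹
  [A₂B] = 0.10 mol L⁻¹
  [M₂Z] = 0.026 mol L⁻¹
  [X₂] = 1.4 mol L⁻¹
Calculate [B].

[B] = 0.0068 mol L⁻¹

At equilibrium, K_c = [B]³·[X₂]²·[A₂B]² / ([M₂Z]²·[M]³) = 0.10.
([B])³·(1.4)²·(0.10)² / ((0.026)²·(0.045)³) = 0.10
[B]³ = 3.14×10⁻⁷ ⇒ [B] = 0.0068 mol L⁻¹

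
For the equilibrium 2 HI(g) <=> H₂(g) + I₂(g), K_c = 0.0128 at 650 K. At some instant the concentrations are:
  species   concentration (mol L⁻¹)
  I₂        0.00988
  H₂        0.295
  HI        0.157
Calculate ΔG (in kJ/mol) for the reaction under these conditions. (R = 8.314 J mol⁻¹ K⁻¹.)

ΔG = 12.0 kJ/mol

Q_c = [H₂]·[I₂] / [HI]² = (0.295)·(0.00988) / (0.157)² = 0.118
ΔG = RT ln(Q_c/K_c) = (8.314 J mol⁻¹ K⁻¹)(650 K) × ln(0.118/0.0128)
   = (5.404 kJ/mol)(2.221) = 12.0 kJ/mol
ΔG > 0, so the forward reaction is non-spontaneous (proceeds in reverse).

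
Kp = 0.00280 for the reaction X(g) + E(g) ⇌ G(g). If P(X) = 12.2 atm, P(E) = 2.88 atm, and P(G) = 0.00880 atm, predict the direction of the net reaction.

in the forward direction

Qp = P(G) / (P(X)·P(E)) = (0.00880) / ((12.2)·(2.88)) = 2.50e-4
Qp = 2.50e-4 < Kp = 0.00280, so the forward reaction proceeds.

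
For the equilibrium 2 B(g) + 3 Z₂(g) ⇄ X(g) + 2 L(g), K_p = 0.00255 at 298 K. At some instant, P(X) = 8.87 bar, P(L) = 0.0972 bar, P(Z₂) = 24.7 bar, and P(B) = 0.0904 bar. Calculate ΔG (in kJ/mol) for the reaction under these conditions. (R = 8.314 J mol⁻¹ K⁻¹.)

Q_p = P(X)·P(L)² / (P(B)²·P(Z₂)³) = (8.87)·(0.0972)² / ((0.0904)²·(24.7)³) = 6.81e-4
ΔG = RT ln(Q_p/K_p) = (8.314 J mol⁻¹ K⁻¹)(298 K) × ln(6.81e-4/0.00255)
   = (2.478 kJ/mol)(-1.320) = -3.27 kJ/mol
ΔG < 0, so the forward reaction is spontaneous (proceeds forward).

ΔG = -3.27 kJ/mol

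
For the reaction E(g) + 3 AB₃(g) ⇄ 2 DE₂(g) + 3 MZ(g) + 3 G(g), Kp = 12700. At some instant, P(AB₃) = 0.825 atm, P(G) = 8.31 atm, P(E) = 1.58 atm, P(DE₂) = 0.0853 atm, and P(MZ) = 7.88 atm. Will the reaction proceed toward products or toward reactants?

forward (toward products)

Qp = P(DE₂)²·P(MZ)³·P(G)³ / (P(E)·P(AB₃)³) = (0.0853)²·(7.88)³·(8.31)³ / ((1.58)·(0.825)³) = 2300
Qp = 2300 < Kp = 12700, so the forward reaction proceeds.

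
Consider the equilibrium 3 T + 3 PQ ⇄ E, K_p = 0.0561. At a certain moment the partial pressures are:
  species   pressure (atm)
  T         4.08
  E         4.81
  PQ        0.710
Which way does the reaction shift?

Q_p = P(E) / (P(T)³·P(PQ)³) = (4.81) / ((4.08)³·(0.710)³) = 0.198
Q_p = 0.198 > K_p = 0.0561, so the reverse reaction proceeds.

to the left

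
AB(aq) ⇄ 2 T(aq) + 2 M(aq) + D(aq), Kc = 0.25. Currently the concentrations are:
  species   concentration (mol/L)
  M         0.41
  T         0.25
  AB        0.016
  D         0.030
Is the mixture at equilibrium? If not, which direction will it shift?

no; Q < K, reaction proceeds forward

Qc = [T]²·[M]²·[D] / [AB] = (0.25)²·(0.41)²·(0.030) / (0.016) = 0.020
Qc = 0.020 < Kc = 0.25: net forward reaction.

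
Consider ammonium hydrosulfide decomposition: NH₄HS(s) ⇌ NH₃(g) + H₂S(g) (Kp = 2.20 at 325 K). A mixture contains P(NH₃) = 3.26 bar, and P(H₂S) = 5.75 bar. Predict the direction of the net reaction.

(NH₄HS is a pure solid — omitted from Qp.)
Qp = P(NH₃)·P(H₂S) = (3.26)·(5.75) = 18.7
Qp = 18.7 > Kp = 2.20, so the reverse reaction proceeds.

in the reverse direction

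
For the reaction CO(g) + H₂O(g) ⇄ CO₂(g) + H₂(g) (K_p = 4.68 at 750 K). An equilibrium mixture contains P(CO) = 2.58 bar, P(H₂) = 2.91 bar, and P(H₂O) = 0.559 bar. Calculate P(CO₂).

P(CO₂) = 2.32 bar

At equilibrium, K_p = P(CO₂)·P(H₂) / (P(CO)·P(H₂O)) = 4.68.
(P(CO₂))·(2.91) / ((2.58)·(0.559)) = 4.68
P(CO₂) = 2.32 bar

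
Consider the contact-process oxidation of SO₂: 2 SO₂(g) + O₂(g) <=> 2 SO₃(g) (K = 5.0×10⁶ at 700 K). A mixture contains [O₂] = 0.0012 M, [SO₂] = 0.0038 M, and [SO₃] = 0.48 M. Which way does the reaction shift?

to the left

Q = [SO₃]² / ([SO₂]²·[O₂]) = (0.48)² / ((0.0038)²·(0.0012)) = 1.3×10⁷
Q = 1.3×10⁷ > K = 5.0×10⁶, so the reverse reaction proceeds.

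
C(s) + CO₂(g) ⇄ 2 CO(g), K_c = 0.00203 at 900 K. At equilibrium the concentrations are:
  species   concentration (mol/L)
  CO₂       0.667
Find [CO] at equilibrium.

(C is a pure solid — omitted from K_c.)
At equilibrium, K_c = [CO]² / [CO₂] = 0.00203.
([CO])² / (0.667) = 0.00203
[CO]² = 0.00135 ⇒ [CO] = 0.0368 mol/L

[CO] = 0.0368 mol/L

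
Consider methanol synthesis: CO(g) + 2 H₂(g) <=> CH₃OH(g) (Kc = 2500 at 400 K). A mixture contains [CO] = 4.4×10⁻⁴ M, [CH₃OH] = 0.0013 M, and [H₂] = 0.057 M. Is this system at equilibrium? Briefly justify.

Qc = [CH₃OH] / ([CO]·[H₂]²) = (0.0013) / ((4.4×10⁻⁴)·(0.057)²) = 910
Qc = 910 < Kc = 2500: net forward reaction.

no; Q < K, reaction proceeds forward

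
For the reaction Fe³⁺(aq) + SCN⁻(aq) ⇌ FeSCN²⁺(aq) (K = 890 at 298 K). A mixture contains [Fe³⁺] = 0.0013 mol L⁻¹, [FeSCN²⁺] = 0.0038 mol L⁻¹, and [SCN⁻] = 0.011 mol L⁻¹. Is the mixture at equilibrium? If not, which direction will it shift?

Q = [FeSCN²⁺] / ([Fe³⁺]·[SCN⁻]) = (0.0038) / ((0.0013)·(0.011)) = 270
Q = 270 < K = 890: net forward reaction.

no; Q < K, reaction proceeds forward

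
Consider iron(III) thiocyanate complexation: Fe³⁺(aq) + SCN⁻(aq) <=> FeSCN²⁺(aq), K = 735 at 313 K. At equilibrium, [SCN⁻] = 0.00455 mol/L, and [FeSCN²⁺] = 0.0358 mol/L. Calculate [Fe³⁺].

[Fe³⁺] = 0.0107 mol/L

At equilibrium, K = [FeSCN²⁺] / ([Fe³⁺]·[SCN⁻]) = 735.
(0.0358) / (([Fe³⁺])·(0.00455)) = 735
[Fe³⁺] = 0.0107 mol/L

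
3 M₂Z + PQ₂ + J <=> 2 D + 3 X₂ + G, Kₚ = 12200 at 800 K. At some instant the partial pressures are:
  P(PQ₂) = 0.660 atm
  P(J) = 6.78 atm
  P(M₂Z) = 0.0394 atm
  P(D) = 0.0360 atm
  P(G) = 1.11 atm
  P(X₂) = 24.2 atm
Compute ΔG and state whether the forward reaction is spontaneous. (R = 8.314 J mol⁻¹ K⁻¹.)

ΔG = 12.0 kJ/mol; the forward reaction is non-spontaneous

Qₚ = P(D)²·P(X₂)³·P(G) / (P(M₂Z)³·P(PQ₂)·P(J)) = (0.0360)²·(24.2)³·(1.11) / ((0.0394)³·(0.660)·(6.78)) = 74500
ΔG = RT ln(Qₚ/Kₚ) = (8.314 J mol⁻¹ K⁻¹)(800 K) × ln(74500/12200)
   = (6.651 kJ/mol)(1.809) = 12.0 kJ/mol
ΔG > 0, so the forward reaction is non-spontaneous (proceeds in reverse).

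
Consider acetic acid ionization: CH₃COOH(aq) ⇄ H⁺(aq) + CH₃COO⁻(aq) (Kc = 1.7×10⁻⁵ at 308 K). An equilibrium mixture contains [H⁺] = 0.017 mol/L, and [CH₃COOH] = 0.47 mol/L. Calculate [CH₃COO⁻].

At equilibrium, Kc = [H⁺]·[CH₃COO⁻] / [CH₃COOH] = 1.7×10⁻⁵.
(0.017)·([CH₃COO⁻]) / (0.47) = 1.7×10⁻⁵
[CH₃COO⁻] = 4.70×10⁻⁴ = 4.7×10⁻⁴ mol/L

[CH₃COO⁻] = 4.7×10⁻⁴ mol/L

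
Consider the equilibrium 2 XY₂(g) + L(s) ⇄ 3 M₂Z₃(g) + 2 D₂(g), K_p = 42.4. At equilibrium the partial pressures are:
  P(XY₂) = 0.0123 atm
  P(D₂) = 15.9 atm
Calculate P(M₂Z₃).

P(M₂Z₃) = 0.0294 atm

(L is a pure solid — omitted from K_p.)
At equilibrium, K_p = P(M₂Z₃)³·P(D₂)² / P(XY₂)² = 42.4.
(P(M₂Z₃))³·(15.9)² / (0.0123)² = 42.4
P(M₂Z₃)³ = 2.54×10⁻⁵ ⇒ P(M₂Z₃) = 0.0294 atm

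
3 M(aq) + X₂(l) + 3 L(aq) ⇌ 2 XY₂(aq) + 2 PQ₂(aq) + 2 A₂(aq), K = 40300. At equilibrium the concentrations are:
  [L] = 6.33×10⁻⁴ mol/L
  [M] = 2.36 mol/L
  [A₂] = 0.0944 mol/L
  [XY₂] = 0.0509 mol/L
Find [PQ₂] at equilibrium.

[PQ₂] = 2.41 mol/L

(X₂ is a pure liquid — omitted from K.)
At equilibrium, K = [XY₂]²·[PQ₂]²·[A₂]² / ([M]³·[L]³) = 40300.
(0.0509)²·([PQ₂])²·(0.0944)² / ((2.36)³·(6.33×10⁻⁴)³) = 40300
[PQ₂]² = 5.82 ⇒ [PQ₂] = 2.41 mol/L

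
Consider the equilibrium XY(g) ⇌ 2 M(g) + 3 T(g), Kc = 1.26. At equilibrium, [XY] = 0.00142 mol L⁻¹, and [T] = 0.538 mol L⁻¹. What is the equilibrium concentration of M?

At equilibrium, Kc = [M]²·[T]³ / [XY] = 1.26.
([M])²·(0.538)³ / (0.00142) = 1.26
[M]² = 0.0115 ⇒ [M] = 0.107 mol L⁻¹

[M] = 0.107 mol L⁻¹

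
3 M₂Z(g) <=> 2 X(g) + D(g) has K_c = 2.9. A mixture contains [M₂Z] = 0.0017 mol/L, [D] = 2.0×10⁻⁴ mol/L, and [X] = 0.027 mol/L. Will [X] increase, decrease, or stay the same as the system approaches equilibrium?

Q_c = [X]²·[D] / [M₂Z]³ = (0.027)²·(2.0×10⁻⁴) / (0.0017)³ = 30
Q_c = 30 > K_c = 2.9: net reverse reaction.
X is a product, so it decreases.

decrease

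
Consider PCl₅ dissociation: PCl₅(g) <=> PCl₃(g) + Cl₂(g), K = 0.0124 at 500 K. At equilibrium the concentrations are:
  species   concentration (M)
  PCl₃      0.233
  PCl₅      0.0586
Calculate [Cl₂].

At equilibrium, K = [PCl₃]·[Cl₂] / [PCl₅] = 0.0124.
(0.233)·([Cl₂]) / (0.0586) = 0.0124
[Cl₂] = 0.00312 M

[Cl₂] = 0.00312 M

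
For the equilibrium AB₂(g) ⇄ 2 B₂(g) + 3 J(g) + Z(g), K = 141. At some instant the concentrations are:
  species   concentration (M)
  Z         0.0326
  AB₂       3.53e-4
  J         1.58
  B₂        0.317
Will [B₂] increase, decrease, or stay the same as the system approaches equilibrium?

Q = [B₂]²·[J]³·[Z] / [AB₂] = (0.317)²·(1.58)³·(0.0326) / (3.53e-4) = 36.6
Q = 36.6 < K = 141: net forward reaction.
B₂ is a product, so it increases.

increase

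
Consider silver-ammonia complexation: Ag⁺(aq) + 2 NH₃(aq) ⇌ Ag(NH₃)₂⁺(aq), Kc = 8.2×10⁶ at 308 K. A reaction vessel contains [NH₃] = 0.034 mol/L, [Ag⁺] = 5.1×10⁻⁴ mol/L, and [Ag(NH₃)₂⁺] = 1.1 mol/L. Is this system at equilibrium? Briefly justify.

no; Q < K, reaction proceeds forward

Qc = [Ag(NH₃)₂⁺] / ([Ag⁺]·[NH₃]²) = (1.1) / ((5.1×10⁻⁴)·(0.034)²) = 1.9×10⁶
Qc = 1.9×10⁶ < Kc = 8.2×10⁶: net forward reaction.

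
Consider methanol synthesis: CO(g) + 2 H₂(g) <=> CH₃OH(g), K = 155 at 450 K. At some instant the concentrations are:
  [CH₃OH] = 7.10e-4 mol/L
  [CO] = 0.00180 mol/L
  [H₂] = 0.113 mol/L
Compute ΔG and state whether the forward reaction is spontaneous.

ΔG = -6.03 kJ/mol; the forward reaction is spontaneous

Q = [CH₃OH] / ([CO]·[H₂]²) = (7.10e-4) / ((0.00180)·(0.113)²) = 30.9
ΔG = RT ln(Q/K) = (8.314 J mol⁻¹ K⁻¹)(450 K) × ln(30.9/155)
   = (3.741 kJ/mol)(-1.613) = -6.03 kJ/mol
ΔG < 0, so the forward reaction is spontaneous (proceeds forward).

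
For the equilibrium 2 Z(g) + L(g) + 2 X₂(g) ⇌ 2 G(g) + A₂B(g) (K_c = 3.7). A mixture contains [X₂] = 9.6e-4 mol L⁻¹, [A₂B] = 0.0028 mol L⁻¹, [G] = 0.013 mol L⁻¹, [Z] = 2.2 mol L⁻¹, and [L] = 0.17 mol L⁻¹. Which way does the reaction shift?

in the forward direction

Q_c = [G]²·[A₂B] / ([Z]²·[L]·[X₂]²) = (0.013)²·(0.0028) / ((2.2)²·(0.17)·(9.6e-4)²) = 0.62
Q_c = 0.62 < K_c = 3.7, so the forward reaction proceeds.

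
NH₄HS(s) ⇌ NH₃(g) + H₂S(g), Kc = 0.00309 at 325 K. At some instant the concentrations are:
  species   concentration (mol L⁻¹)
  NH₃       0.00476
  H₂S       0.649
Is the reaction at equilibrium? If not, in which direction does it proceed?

(NH₄HS is a pure solid — omitted from Qc.)
Qc = [NH₃]·[H₂S] = (0.00476)·(0.649) = 0.00309
Qc = 0.00309 = Kc, so the system is already at equilibrium.

at equilibrium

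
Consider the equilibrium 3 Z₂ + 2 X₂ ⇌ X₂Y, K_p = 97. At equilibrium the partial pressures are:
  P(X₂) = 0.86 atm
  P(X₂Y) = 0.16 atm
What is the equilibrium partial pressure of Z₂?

At equilibrium, K_p = P(X₂Y) / (P(Z₂)³·P(X₂)²) = 97.
(0.16) / ((P(Z₂))³·(0.86)²) = 97
P(Z₂)³ = 0.00223 ⇒ P(Z₂) = 0.13 atm

P(Z₂) = 0.13 atm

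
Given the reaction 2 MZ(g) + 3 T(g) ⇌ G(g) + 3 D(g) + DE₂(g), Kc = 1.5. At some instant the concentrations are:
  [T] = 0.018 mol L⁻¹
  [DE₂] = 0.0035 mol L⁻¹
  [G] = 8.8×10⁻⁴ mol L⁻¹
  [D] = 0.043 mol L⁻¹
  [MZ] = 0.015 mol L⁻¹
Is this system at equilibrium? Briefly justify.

no; Q < K, reaction proceeds forward

Qc = [G]·[D]³·[DE₂] / ([MZ]²·[T]³) = (8.8×10⁻⁴)·(0.043)³·(0.0035) / ((0.015)²·(0.018)³) = 0.19
Qc = 0.19 < Kc = 1.5: net forward reaction.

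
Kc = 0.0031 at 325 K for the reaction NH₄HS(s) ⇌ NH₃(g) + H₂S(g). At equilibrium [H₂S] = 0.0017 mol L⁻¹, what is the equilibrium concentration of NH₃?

(NH₄HS is a pure solid — omitted from Kc.)
At equilibrium, Kc = [NH₃]·[H₂S] = 0.0031.
([NH₃])·(0.0017) = 0.0031
[NH₃] = 1.82 = 1.8 mol L⁻¹

[NH₃] = 1.8 mol L⁻¹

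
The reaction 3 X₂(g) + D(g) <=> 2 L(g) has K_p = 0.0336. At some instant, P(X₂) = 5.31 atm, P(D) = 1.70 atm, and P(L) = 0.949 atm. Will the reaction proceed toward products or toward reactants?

Q_p = P(L)² / (P(X₂)³·P(D)) = (0.949)² / ((5.31)³·(1.70)) = 0.00354
Q_p = 0.00354 < K_p = 0.0336, so the forward reaction proceeds.

forward (toward products)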